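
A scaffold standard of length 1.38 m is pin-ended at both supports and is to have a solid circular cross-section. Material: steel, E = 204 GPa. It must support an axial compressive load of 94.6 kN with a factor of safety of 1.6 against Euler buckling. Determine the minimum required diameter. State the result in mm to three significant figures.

d ≈ 41.3 mm

Required P_cr = n·P = 1.6 × 94.6 = 151.4 kN
L_e = K·L = 1 × 1.38 = 1.380 m
Required I = P_cr·L_e²/(π²E) = 1.514×10^5 × 1.380² / (π² × 2.04×10^11) = 1.432×10^-7 m⁴
I_req = 1.432×10^5 mm⁴
Solid circle: I = πd⁴/64  ⇒  d = (64I/π)^(1/4) = (64×1.432×10^5/π)^(1/4) = 41.3 mm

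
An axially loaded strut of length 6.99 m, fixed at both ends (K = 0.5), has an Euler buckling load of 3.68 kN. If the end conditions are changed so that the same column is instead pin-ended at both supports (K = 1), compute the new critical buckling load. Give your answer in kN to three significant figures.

P_cr ∝ 1/K², so P_cr,new = P_cr,old × (K_old/K_new)² = 3.68 × (0.5/1)²
= 3.68 × 0.2500 = 0.920 kN

P_cr ≈ 0.920 kN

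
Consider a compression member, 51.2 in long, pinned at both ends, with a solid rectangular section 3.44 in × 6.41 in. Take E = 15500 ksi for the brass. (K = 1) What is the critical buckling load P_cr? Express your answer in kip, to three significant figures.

Buckling occurs about the weak axis: I_min = h·b³/12 with b = 3.44 in (the shorter side).
I_min = 6.41×3.44³/12 = 21.74 in⁴
Effective length L_e = K·L = 1 × 51.2 = 51.20 in
P_cr = π²EI / L_e² = π² × 15500×10³ × 21.74 / 51.20² = 1.269×10^6 lb

P_cr ≈ 1270 kip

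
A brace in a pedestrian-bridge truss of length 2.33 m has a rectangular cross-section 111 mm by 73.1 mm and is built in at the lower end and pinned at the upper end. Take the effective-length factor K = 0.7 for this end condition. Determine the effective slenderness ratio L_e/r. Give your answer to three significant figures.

λ ≈ 77.3

For a rectangle r_min = b/√12 = 73.1/√12 = 21.10 mm
L_e = K·L = 0.7 × 2.33 m = 1.631 m = 1631.0 mm
λ = L_e / r_min = 1631.0 / 21.10 = 77.3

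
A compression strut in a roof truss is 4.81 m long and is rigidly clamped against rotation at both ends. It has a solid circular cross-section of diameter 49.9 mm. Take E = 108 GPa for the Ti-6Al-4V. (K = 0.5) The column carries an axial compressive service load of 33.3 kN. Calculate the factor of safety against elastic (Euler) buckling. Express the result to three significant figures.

I = πd⁴/64 = π×49.9⁴/64 = 3.043×10^5 mm⁴
I = 3.043×10^5 mm⁴ = 3.043×10^-7 m⁴
Effective length L_e = K·L = 0.5 × 4.81 = 2.405 m
P_cr = π²EI / L_e² = π² × 108×10⁹ × 3.043×10^-7 / 2.405² = 5.609×10^4 N
Factor of safety n = P_cr / P = 56.087 / 33.3 = 1.68

n ≈ 1.68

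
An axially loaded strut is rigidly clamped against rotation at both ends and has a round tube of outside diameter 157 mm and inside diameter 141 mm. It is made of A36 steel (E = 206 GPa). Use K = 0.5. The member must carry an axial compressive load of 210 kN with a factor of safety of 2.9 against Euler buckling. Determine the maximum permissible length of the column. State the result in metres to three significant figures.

L_max ≈ 11.8 m

d_o = 157 mm, d_i = 141 mm
I = π(d_o⁴ − d_i⁴)/64 = π(157⁴ − 141.0⁴)/64 = 1.042×10^7 mm⁴
I = 1.042×10^-5 m⁴
Required critical load P_cr = n·P = 2.9 × 210 = 609.0 kN = 6.090×10^5 N
From P_cr = π²EI/(K·L)²:  L = (1/K)·√(π²EI/P_cr) = (1/0.5)·√(π²×2.06×10^11×1.042×10^-5/6.090×10^5)
L = 11.8 m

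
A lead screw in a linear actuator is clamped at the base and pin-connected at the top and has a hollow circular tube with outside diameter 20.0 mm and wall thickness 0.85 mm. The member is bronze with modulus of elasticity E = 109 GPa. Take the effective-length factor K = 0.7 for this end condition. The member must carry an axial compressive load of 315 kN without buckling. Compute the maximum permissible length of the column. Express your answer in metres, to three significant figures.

Inner diameter d_i = 20.0 − 2×0.85 = 18.30 mm
I = π(d_o⁴ − d_i⁴)/64 = π(20.0⁴ − 18.30⁴)/64 = 2.349×10^3 mm⁴
I = 2.349×10^-9 m⁴
At the buckling limit P_cr = P = 3.150×10^5 N
From P_cr = π²EI/(K·L)²:  L = (1/K)·√(π²EI/P_cr) = (1/0.7)·√(π²×1.09×10^11×2.349×10^-9/3.150×10^5)
L = 0.128 m

L_max ≈ 0.128 m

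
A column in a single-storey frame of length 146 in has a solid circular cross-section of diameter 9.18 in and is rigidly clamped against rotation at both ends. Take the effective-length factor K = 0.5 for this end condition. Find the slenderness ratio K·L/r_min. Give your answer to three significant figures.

λ ≈ 31.8

For a solid circle r = d/4 = 9.18/4 = 2.295 in
L_e = K·L = 0.5 × 146 = 73.00 in
λ = L_e / r_min = 73.000 / 2.295 = 31.8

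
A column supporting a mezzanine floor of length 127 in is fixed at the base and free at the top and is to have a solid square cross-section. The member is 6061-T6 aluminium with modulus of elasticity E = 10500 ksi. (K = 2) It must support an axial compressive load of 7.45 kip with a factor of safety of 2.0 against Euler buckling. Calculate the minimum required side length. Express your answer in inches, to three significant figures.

a ≈ 3.25 in

Required P_cr = n·P = 2.0 × 7.45 = 14.90 kip
L_e = K·L = 2 × 127 = 254.0 in
Required I = P_cr·L_e²/(π²E) = 1.490×10^4 × 254.0² / (π² × 1.05×10^7) = 9.276 in⁴
Solid square: I = a⁴/12  ⇒  a = (12I)^(1/4) = (12×9.276)^(1/4) = 3.25 in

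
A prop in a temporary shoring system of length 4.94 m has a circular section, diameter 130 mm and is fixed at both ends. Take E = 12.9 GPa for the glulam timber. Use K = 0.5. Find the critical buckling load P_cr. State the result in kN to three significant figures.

P_cr ≈ 293 kN

I = πd⁴/64 = π×130⁴/64 = 1.402×10^7 mm⁴
I = 1.402×10^7 mm⁴ = 1.402×10^-5 m⁴
Effective length L_e = K·L = 0.5 × 4.94 = 2.470 m
P_cr = π²EI / L_e² = π² × 12.9×10⁹ × 1.402×10^-5 / 2.470² = 2.926×10^5 N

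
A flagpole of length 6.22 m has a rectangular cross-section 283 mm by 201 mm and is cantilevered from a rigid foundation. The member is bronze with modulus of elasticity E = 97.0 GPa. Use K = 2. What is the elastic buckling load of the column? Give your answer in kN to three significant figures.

P_cr ≈ 1180 kN

Buckling occurs about the weak axis: I_min = h·b³/12 with b = 201 mm (the shorter side).
I_min = 283×201³/12 = 1.915×10^8 mm⁴
I = 1.915×10^8 mm⁴ = 1.915×10^-4 m⁴
Effective length L_e = K·L = 2 × 6.22 = 12.44 m
P_cr = π²EI / L_e² = π² × 97.0×10⁹ × 1.915×10^-4 / 12.44² = 1.185×10^6 N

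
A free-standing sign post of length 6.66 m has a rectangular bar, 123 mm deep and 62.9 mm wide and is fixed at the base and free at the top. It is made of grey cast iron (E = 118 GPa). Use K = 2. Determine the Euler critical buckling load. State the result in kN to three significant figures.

P_cr ≈ 16.7 kN

Buckling occurs about the weak axis: I_min = h·b³/12 with b = 62.9 mm (the shorter side).
I_min = 123×62.9³/12 = 2.551×10^6 mm⁴
I = 2.551×10^6 mm⁴ = 2.551×10^-6 m⁴
Effective length L_e = K·L = 2 × 6.66 = 13.32 m
P_cr = π²EI / L_e² = π² × 118×10⁹ × 2.551×10^-6 / 13.32² = 1.674×10^4 N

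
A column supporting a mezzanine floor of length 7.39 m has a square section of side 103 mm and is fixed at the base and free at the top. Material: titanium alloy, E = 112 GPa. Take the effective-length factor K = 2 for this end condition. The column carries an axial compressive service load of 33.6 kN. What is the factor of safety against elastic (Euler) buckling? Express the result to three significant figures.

I = a⁴/12 = 103⁴/12 = 9.379×10^6 mm⁴
I = 9.379×10^6 mm⁴ = 9.379×10^-6 m⁴
Effective length L_e = K·L = 2 × 7.39 = 14.78 m
P_cr = π²EI / L_e² = π² × 112×10⁹ × 9.379×10^-6 / 14.78² = 4.746×10^4 N
Factor of safety n = P_cr / P = 47.461 / 33.6 = 1.41

n ≈ 1.41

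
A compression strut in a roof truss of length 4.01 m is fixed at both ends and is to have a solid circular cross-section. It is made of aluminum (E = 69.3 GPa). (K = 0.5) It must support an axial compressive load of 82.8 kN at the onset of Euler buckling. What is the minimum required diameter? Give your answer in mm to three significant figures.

L_e = K·L = 0.5 × 4.01 = 2.005 m
Required I = P_cr·L_e²/(π²E) = 8.280×10^4 × 2.005² / (π² × 6.93×10^10) = 4.867×10^-7 m⁴
I_req = 4.867×10^5 mm⁴
Solid circle: I = πd⁴/64  ⇒  d = (64I/π)^(1/4) = (64×4.867×10^5/π)^(1/4) = 56.1 mm

d ≈ 56.1 mm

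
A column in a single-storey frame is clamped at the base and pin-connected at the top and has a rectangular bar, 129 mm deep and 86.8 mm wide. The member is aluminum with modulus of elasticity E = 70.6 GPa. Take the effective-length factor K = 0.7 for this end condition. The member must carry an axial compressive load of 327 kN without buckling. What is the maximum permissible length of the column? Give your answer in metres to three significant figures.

Buckling occurs about the weak axis: I_min = h·b³/12 with b = 86.8 mm (the shorter side).
I_min = 129×86.8³/12 = 7.030×10^6 mm⁴
I = 7.030×10^-6 m⁴
At the buckling limit P_cr = P = 3.270×10^5 N
From P_cr = π²EI/(K·L)²:  L = (1/K)·√(π²EI/P_cr) = (1/0.7)·√(π²×7.06×10^10×7.030×10^-6/3.270×10^5)
L = 5.53 m

L_max ≈ 5.53 m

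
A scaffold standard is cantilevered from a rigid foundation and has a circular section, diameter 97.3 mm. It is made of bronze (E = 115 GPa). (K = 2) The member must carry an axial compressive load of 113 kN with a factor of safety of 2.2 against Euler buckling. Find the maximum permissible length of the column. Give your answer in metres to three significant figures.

L_max ≈ 2.24 m

I = πd⁴/64 = π×97.3⁴/64 = 4.400×10^6 mm⁴
I = 4.400×10^-6 m⁴
Required critical load P_cr = n·P = 2.2 × 113 = 248.6 kN = 2.486×10^5 N
From P_cr = π²EI/(K·L)²:  L = (1/K)·√(π²EI/P_cr) = (1/2)·√(π²×1.15×10^11×4.400×10^-6/2.486×10^5)
L = 2.24 m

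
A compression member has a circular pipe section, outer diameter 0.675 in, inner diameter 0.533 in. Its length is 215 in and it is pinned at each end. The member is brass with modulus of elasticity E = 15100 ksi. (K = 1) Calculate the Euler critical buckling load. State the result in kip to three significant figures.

P_cr ≈ 0.0201 kip

d_o = 0.675 in, d_i = 0.533 in
I = π(d_o⁴ − d_i⁴)/64 = π(0.675⁴ − 0.5330⁴)/64 = 6.229×10^-3 in⁴
Effective length L_e = K·L = 1 × 215 = 215.0 in
P_cr = π²EI / L_e² = π² × 15100×10³ × 6.229×10^-3 / 215.0² = 20.08 lb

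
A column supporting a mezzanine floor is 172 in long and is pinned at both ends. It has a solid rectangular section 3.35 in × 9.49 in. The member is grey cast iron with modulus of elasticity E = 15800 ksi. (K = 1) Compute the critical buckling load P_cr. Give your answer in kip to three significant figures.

Buckling occurs about the weak axis: I_min = h·b³/12 with b = 3.35 in (the shorter side).
I_min = 9.49×3.35³/12 = 29.73 in⁴
Effective length L_e = K·L = 1 × 172 = 172.0 in
P_cr = π²EI / L_e² = π² × 15800×10³ × 29.73 / 172.0² = 1.567×10^5 lb

P_cr ≈ 157 kip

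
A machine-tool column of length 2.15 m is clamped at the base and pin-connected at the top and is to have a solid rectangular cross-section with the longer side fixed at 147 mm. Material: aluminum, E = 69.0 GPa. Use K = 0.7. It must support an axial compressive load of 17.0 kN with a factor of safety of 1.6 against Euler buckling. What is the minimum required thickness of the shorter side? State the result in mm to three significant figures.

b ≈ 19.5 mm

Required P_cr = n·P = 1.6 × 17.0 = 27.20 kN
L_e = K·L = 0.7 × 2.15 = 1.505 m
Required I = P_cr·L_e²/(π²E) = 2.720×10^4 × 1.505² / (π² × 6.90×10^10) = 9.047×10^-8 m⁴
I_req = 9.047×10^4 mm⁴
Rectangle, weak axis: I_min = h·b³/12 with h = 147 mm fixed  ⇒  b = (12I/h)^(1/3) = 19.5 mm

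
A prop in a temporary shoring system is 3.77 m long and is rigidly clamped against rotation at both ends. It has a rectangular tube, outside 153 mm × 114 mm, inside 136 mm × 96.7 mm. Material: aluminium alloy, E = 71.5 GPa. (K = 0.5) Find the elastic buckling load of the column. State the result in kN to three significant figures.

P_cr ≈ 1720 kN

Weak-axis I_min = (h_o·b_o³ − h_i·b_i³)/12 with b_o = 114, b_i = 96.70 mm (shorter outer/inner sides).
I_min = (153×114³ − 136.0×96.70³)/12 = 8.642×10^6 mm⁴
I = 8.642×10^6 mm⁴ = 8.642×10^-6 m⁴
Effective length L_e = K·L = 0.5 × 3.77 = 1.885 m
P_cr = π²EI / L_e² = π² × 71.5×10⁹ × 8.642×10^-6 / 1.885² = 1.716×10^6 N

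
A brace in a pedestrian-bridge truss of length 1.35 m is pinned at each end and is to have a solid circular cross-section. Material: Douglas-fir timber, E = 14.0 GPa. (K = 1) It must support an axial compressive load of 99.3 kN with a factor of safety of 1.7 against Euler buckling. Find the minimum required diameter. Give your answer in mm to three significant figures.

d ≈ 82.1 mm

Required P_cr = n·P = 1.7 × 99.3 = 168.8 kN
L_e = K·L = 1 × 1.35 = 1.350 m
Required I = P_cr·L_e²/(π²E) = 1.688×10^5 × 1.350² / (π² × 1.40×10^10) = 2.227×10^-6 m⁴
I_req = 2.227×10^6 mm⁴
Solid circle: I = πd⁴/64  ⇒  d = (64I/π)^(1/4) = (64×2.227×10^6/π)^(1/4) = 82.1 mm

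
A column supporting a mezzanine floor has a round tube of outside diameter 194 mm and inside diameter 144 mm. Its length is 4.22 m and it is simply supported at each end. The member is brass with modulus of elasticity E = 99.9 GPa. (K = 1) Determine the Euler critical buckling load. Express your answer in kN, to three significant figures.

d_o = 194 mm, d_i = 144 mm
I = π(d_o⁴ − d_i⁴)/64 = π(194⁴ − 144.0⁴)/64 = 4.842×10^7 mm⁴
I = 4.842×10^7 mm⁴ = 4.842×10^-5 m⁴
Effective length L_e = K·L = 1 × 4.22 = 4.220 m
P_cr = π²EI / L_e² = π² × 99.9×10⁹ × 4.842×10^-5 / 4.220² = 2.681×10^6 N

P_cr ≈ 2680 kN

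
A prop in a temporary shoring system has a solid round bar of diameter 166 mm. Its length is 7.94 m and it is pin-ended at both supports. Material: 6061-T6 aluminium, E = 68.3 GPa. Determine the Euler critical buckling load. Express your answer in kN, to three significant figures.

P_cr ≈ 399 kN

I = πd⁴/64 = π×166⁴/64 = 3.727×10^7 mm⁴
I = 3.727×10^7 mm⁴ = 3.727×10^-5 m⁴
Effective length L_e = K·L = 1 × 7.94 = 7.940 m
P_cr = π²EI / L_e² = π² × 68.3×10⁹ × 3.727×10^-5 / 7.940² = 3.985×10^5 N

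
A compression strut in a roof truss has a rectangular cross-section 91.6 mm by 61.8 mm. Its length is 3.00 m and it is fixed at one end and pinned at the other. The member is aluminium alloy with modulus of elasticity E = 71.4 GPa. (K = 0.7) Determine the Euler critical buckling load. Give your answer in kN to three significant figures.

Buckling occurs about the weak axis: I_min = h·b³/12 with b = 61.8 mm (the shorter side).
I_min = 91.6×61.8³/12 = 1.802×10^6 mm⁴
I = 1.802×10^6 mm⁴ = 1.802×10^-6 m⁴
Effective length L_e = K·L = 0.7 × 3.00 = 2.100 m
P_cr = π²EI / L_e² = π² × 71.4×10⁹ × 1.802×10^-6 / 2.100² = 2.879×10^5 N

P_cr ≈ 288 kN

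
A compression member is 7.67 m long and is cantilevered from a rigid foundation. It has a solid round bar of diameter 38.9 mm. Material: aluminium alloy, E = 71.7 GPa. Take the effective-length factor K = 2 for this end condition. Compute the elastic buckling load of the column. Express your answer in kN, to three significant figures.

I = πd⁴/64 = π×38.9⁴/64 = 1.124×10^5 mm⁴
I = 1.124×10^5 mm⁴ = 1.124×10^-7 m⁴
Effective length L_e = K·L = 2 × 7.67 = 15.34 m
P_cr = π²EI / L_e² = π² × 71.7×10⁹ × 1.124×10^-7 / 15.34² = 338.0 N

P_cr ≈ 0.338 kN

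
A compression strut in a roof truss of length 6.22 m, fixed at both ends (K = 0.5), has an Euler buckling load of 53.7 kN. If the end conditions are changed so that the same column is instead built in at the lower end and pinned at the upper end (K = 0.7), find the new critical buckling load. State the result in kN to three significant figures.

P_cr ≈ 27.4 kN

P_cr ∝ 1/K², so P_cr,new = P_cr,old × (K_old/K_new)² = 53.7 × (0.5/0.7)²
= 53.7 × 0.5102 = 27.4 kN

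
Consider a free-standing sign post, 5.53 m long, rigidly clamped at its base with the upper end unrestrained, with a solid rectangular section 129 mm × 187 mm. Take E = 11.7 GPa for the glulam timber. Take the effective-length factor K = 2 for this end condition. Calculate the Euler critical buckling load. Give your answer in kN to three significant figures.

P_cr ≈ 31.6 kN

Buckling occurs about the weak axis: I_min = h·b³/12 with b = 129 mm (the shorter side).
I_min = 187×129³/12 = 3.345×10^7 mm⁴
I = 3.345×10^7 mm⁴ = 3.345×10^-5 m⁴
Effective length L_e = K·L = 2 × 5.53 = 11.06 m
P_cr = π²EI / L_e² = π² × 11.7×10⁹ × 3.345×10^-5 / 11.06² = 3.158×10^4 N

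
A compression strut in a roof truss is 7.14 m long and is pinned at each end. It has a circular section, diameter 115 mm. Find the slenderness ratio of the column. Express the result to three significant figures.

I = πd⁴/64 = π×115⁴/64 = 8.585×10^6 mm⁴
A = 1.039×10^4 mm²;  r_min = √(I/A) = √(8.585×10^6/1.039×10^4) = 28.75 mm
L_e = K·L = 1 × 7.14 m = 7.140 m = 7140.0 mm
λ = L_e / r_min = 7140.0 / 28.75 = 248

λ ≈ 248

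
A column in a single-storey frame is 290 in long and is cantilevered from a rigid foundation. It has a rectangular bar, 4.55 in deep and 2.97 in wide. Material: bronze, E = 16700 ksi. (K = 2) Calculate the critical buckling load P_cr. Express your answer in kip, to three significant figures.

Buckling occurs about the weak axis: I_min = h·b³/12 with b = 2.97 in (the shorter side).
I_min = 4.55×2.97³/12 = 9.933 in⁴
Effective length L_e = K·L = 2 × 290 = 580.0 in
P_cr = π²EI / L_e² = π² × 16700×10³ × 9.933 / 580.0² = 4.867×10^3 lb

P_cr ≈ 4.87 kip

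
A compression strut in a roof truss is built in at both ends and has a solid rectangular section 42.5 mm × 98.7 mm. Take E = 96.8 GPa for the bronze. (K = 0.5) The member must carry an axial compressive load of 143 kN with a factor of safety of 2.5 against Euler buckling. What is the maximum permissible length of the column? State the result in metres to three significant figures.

L_max ≈ 2.60 m

Buckling occurs about the weak axis: I_min = h·b³/12 with b = 42.5 mm (the shorter side).
I_min = 98.7×42.5³/12 = 6.314×10^5 mm⁴
I = 6.314×10^-7 m⁴
Required critical load P_cr = n·P = 2.5 × 143 = 357.5 kN = 3.575×10^5 N
From P_cr = π²EI/(K·L)²:  L = (1/K)·√(π²EI/P_cr) = (1/0.5)·√(π²×9.68×10^10×6.314×10^-7/3.575×10^5)
L = 2.60 m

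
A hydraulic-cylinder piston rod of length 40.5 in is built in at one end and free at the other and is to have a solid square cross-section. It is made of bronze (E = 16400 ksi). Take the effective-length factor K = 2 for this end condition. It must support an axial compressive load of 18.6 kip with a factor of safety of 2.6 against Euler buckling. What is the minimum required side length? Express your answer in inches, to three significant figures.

a ≈ 2.20 in

Required P_cr = n·P = 2.6 × 18.6 = 48.36 kip
L_e = K·L = 2 × 40.5 = 81.00 in
Required I = P_cr·L_e²/(π²E) = 4.836×10^4 × 81.00² / (π² × 1.64×10^7) = 1.960 in⁴
Solid square: I = a⁴/12  ⇒  a = (12I)^(1/4) = (12×1.960)^(1/4) = 2.20 in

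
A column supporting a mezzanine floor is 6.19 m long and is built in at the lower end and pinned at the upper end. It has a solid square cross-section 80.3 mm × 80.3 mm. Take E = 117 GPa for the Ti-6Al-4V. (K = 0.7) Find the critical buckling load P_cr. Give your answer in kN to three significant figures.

I = a⁴/12 = 80.3⁴/12 = 3.465×10^6 mm⁴
I = 3.465×10^6 mm⁴ = 3.465×10^-6 m⁴
Effective length L_e = K·L = 0.7 × 6.19 = 4.333 m
P_cr = π²EI / L_e² = π² × 117×10⁹ × 3.465×10^-6 / 4.333² = 2.131×10^5 N

P_cr ≈ 213 kN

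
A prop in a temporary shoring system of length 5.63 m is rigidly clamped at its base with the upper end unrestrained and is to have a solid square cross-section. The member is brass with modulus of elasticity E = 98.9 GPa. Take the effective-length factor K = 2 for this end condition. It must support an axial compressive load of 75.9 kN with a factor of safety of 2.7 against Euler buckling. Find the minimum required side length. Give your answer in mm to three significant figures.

Required P_cr = n·P = 2.7 × 75.9 = 204.9 kN
L_e = K·L = 2 × 5.63 = 11.26 m
Required I = P_cr·L_e²/(π²E) = 2.049×10^5 × 11.26² / (π² × 9.89×10^10) = 2.662×10^-5 m⁴
I_req = 2.662×10^7 mm⁴
Solid square: I = a⁴/12  ⇒  a = (12I)^(1/4) = (12×2.662×10^7)^(1/4) = 134 mm

a ≈ 134 mm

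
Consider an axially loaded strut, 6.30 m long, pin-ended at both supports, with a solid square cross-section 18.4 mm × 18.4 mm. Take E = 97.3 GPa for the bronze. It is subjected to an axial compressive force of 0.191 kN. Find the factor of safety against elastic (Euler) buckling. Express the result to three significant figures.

n ≈ 1.21

I = a⁴/12 = 18.4⁴/12 = 9.552×10^3 mm⁴
I = 9.552×10^3 mm⁴ = 9.552×10^-9 m⁴
Effective length L_e = K·L = 1 × 6.30 = 6.300 m
P_cr = π²EI / L_e² = π² × 97.3×10⁹ × 9.552×10^-9 / 6.300² = 231.1 N
Factor of safety n = P_cr / P = 0.23111 / 0.191 = 1.21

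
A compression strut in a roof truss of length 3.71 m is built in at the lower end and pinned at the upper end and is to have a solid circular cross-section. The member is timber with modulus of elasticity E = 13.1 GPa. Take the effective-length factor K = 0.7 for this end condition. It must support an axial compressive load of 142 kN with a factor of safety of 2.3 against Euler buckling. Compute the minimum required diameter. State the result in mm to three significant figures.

d ≈ 136 mm

Required P_cr = n·P = 2.3 × 142 = 326.6 kN
L_e = K·L = 0.7 × 3.71 = 2.597 m
Required I = P_cr·L_e²/(π²E) = 3.266×10^5 × 2.597² / (π² × 1.31×10^10) = 1.704×10^-5 m⁴
I_req = 1.704×10^7 mm⁴
Solid circle: I = πd⁴/64  ⇒  d = (64I/π)^(1/4) = (64×1.704×10^7/π)^(1/4) = 136 mm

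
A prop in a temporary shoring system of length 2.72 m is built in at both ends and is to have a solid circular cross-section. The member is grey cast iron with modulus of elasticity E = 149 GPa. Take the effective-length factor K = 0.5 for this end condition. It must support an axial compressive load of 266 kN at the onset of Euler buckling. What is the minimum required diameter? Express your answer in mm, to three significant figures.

L_e = K·L = 0.5 × 2.72 = 1.360 m
Required I = P_cr·L_e²/(π²E) = 2.660×10^5 × 1.360² / (π² × 1.49×10^11) = 3.346×10^-7 m⁴
I_req = 3.346×10^5 mm⁴
Solid circle: I = πd⁴/64  ⇒  d = (64I/π)^(1/4) = (64×3.346×10^5/π)^(1/4) = 51.1 mm

d ≈ 51.1 mm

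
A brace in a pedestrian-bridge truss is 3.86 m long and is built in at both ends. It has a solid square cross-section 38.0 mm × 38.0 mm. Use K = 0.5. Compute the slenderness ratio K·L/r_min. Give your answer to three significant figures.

λ ≈ 176

For a square r = a/√12 = 38.0/√12 = 10.97 mm
L_e = K·L = 0.5 × 3.86 m = 1.930 m = 1930.0 mm
λ = L_e / r_min = 1930.0 / 10.97 = 176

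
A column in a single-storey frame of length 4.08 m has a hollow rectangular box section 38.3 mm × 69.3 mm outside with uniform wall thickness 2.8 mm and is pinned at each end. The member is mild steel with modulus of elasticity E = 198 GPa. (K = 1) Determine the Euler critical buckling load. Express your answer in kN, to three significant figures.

Inner dimensions: h_i = 69.3 − 2×2.8 = 63.70 mm, b_i = 38.3 − 2×2.8 = 32.70 mm
Weak-axis I_min = (h_o·b_o³ − h_i·b_i³)/12 with b_o = 38.3, b_i = 32.70 mm (shorter outer/inner sides).
I_min = (69.3×38.3³ − 63.70×32.70³)/12 = 1.388×10^5 mm⁴
I = 1.388×10^5 mm⁴ = 1.388×10^-7 m⁴
Effective length L_e = K·L = 1 × 4.08 = 4.080 m
P_cr = π²EI / L_e² = π² × 198×10⁹ × 1.388×10^-7 / 4.080² = 1.630×10^4 N

P_cr ≈ 16.3 kN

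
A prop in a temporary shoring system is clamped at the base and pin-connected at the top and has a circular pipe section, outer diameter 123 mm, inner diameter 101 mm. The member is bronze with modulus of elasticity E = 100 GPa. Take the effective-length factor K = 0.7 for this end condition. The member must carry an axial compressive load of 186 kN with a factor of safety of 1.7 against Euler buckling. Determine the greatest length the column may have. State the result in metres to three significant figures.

d_o = 123 mm, d_i = 101 mm
I = π(d_o⁴ − d_i⁴)/64 = π(123⁴ − 101.0⁴)/64 = 6.127×10^6 mm⁴
I = 6.127×10^-6 m⁴
Required critical load P_cr = n·P = 1.7 × 186 = 316.2 kN = 3.162×10^5 N
From P_cr = π²EI/(K·L)²:  L = (1/K)·√(π²EI/P_cr) = (1/0.7)·√(π²×1.00×10^11×6.127×10^-6/3.162×10^5)
L = 6.25 m

L_max ≈ 6.25 m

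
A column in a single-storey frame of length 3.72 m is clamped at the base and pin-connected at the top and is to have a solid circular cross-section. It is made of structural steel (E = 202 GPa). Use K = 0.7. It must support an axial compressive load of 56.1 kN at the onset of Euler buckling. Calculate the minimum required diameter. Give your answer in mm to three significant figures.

L_e = K·L = 0.7 × 3.72 = 2.604 m
Required I = P_cr·L_e²/(π²E) = 5.610×10^4 × 2.604² / (π² × 2.02×10^11) = 1.908×10^-7 m⁴
I_req = 1.908×10^5 mm⁴
Solid circle: I = πd⁴/64  ⇒  d = (64I/π)^(1/4) = (64×1.908×10^5/π)^(1/4) = 44.4 mm

d ≈ 44.4 mm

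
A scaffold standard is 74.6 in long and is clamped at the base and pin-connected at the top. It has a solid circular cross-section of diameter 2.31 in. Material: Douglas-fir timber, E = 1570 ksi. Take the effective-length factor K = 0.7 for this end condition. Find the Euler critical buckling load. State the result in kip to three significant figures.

P_cr ≈ 7.94 kip

I = πd⁴/64 = π×2.31⁴/64 = 1.398 in⁴
Effective length L_e = K·L = 0.7 × 74.6 = 52.22 in
P_cr = π²EI / L_e² = π² × 1570×10³ × 1.398 / 52.22² = 7.942×10^3 lb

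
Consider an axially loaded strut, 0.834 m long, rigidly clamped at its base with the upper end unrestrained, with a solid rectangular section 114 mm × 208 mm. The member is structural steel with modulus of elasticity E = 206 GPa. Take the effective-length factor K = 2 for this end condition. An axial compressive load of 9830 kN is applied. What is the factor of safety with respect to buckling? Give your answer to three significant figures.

n ≈ 1.91

Buckling occurs about the weak axis: I_min = h·b³/12 with b = 114 mm (the shorter side).
I_min = 208×114³/12 = 2.568×10^7 mm⁴
I = 2.568×10^7 mm⁴ = 2.568×10^-5 m⁴
Effective length L_e = K·L = 2 × 0.834 = 1.668 m
P_cr = π²EI / L_e² = π² × 206×10⁹ × 2.568×10^-5 / 1.668² = 1.877×10^7 N
Factor of safety n = P_cr / P = 18766 / 9830 = 1.91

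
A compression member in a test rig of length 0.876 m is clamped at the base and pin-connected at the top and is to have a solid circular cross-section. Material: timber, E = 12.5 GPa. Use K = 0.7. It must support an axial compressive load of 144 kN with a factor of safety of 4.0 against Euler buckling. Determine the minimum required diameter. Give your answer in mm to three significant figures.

Required P_cr = n·P = 4.0 × 144 = 576.0 kN
L_e = K·L = 0.7 × 0.876 = 0.6132 m
Required I = P_cr·L_e²/(π²E) = 5.760×10^5 × 0.6132² / (π² × 1.25×10^10) = 1.756×10^-6 m⁴
I_req = 1.756×10^6 mm⁴
Solid circle: I = πd⁴/64  ⇒  d = (64I/π)^(1/4) = (64×1.756×10^6/π)^(1/4) = 77.3 mm

d ≈ 77.3 mm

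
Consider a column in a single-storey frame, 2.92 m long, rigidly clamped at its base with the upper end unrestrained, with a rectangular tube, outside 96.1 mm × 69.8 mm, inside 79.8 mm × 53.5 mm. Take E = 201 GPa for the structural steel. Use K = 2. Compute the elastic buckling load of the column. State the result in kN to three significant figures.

P_cr ≈ 99.2 kN

Weak-axis I_min = (h_o·b_o³ − h_i·b_i³)/12 with b_o = 69.8, b_i = 53.50 mm (shorter outer/inner sides).
I_min = (96.1×69.8³ − 79.80×53.50³)/12 = 1.705×10^6 mm⁴
I = 1.705×10^6 mm⁴ = 1.705×10^-6 m⁴
Effective length L_e = K·L = 2 × 2.92 = 5.840 m
P_cr = π²EI / L_e² = π² × 201×10⁹ × 1.705×10^-6 / 5.840² = 9.918×10^4 N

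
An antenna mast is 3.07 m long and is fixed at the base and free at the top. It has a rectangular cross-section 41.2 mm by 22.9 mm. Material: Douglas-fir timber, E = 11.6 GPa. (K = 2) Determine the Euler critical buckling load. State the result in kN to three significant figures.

Buckling occurs about the weak axis: I_min = h·b³/12 with b = 22.9 mm (the shorter side).
I_min = 41.2×22.9³/12 = 4.123×10^4 mm⁴
I = 4.123×10^4 mm⁴ = 4.123×10^-8 m⁴
Effective length L_e = K·L = 2 × 3.07 = 6.140 m
P_cr = π²EI / L_e² = π² × 11.6×10⁹ × 4.123×10^-8 / 6.140² = 125.2 N

P_cr ≈ 0.125 kN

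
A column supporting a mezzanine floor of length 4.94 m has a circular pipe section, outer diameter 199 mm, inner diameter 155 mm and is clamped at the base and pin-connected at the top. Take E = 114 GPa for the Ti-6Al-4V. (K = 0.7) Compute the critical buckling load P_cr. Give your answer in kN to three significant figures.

d_o = 199 mm, d_i = 155 mm
I = π(d_o⁴ − d_i⁴)/64 = π(199⁴ − 155.0⁴)/64 = 4.865×10^7 mm⁴
I = 4.865×10^7 mm⁴ = 4.865×10^-5 m⁴
Effective length L_e = K·L = 0.7 × 4.94 = 3.458 m
P_cr = π²EI / L_e² = π² × 114×10⁹ × 4.865×10^-5 / 3.458² = 4.577×10^6 N

P_cr ≈ 4580 kN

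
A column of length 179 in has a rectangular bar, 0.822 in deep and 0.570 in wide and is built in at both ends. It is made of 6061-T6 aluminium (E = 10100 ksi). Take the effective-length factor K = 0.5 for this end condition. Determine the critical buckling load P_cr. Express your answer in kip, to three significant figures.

Buckling occurs about the weak axis: I_min = h·b³/12 with b = 0.570 in (the shorter side).
I_min = 0.822×0.570³/12 = 1.269×10^-2 in⁴
Effective length L_e = K·L = 0.5 × 179 = 89.50 in
P_cr = π²EI / L_e² = π² × 10100×10³ × 1.269×10^-2 / 89.50² = 157.9 lb

P_cr ≈ 0.158 kip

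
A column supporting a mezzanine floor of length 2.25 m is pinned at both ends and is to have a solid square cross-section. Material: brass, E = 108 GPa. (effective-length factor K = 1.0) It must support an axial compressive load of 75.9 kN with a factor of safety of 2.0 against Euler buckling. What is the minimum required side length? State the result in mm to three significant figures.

Required P_cr = n·P = 2.0 × 75.9 = 151.8 kN
L_e = K·L = 1 × 2.25 = 2.250 m
Required I = P_cr·L_e²/(π²E) = 1.518×10^5 × 2.250² / (π² × 1.08×10^11) = 7.210×10^-7 m⁴
I_req = 7.210×10^5 mm⁴
Solid square: I = a⁴/12  ⇒  a = (12I)^(1/4) = (12×7.210×10^5)^(1/4) = 54.2 mm

a ≈ 54.2 mm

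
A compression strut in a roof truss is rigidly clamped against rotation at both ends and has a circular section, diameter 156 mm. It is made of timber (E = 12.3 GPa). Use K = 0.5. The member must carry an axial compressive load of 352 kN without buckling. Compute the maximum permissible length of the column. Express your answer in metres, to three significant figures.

L_max ≈ 6.33 m

I = πd⁴/64 = π×156⁴/64 = 2.907×10^7 mm⁴
I = 2.907×10^-5 m⁴
At the buckling limit P_cr = P = 3.520×10^5 N
From P_cr = π²EI/(K·L)²:  L = (1/K)·√(π²EI/P_cr) = (1/0.5)·√(π²×1.23×10^10×2.907×10^-5/3.520×10^5)
L = 6.33 m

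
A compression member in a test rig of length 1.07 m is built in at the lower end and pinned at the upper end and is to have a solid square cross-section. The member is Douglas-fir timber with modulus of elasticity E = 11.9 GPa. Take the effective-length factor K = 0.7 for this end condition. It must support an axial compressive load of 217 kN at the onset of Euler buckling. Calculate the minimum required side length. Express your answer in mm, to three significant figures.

a ≈ 59.4 mm

L_e = K·L = 0.7 × 1.07 = 0.7490 m
Required I = P_cr·L_e²/(π²E) = 2.170×10^5 × 0.7490² / (π² × 1.19×10^10) = 1.037×10^-6 m⁴
I_req = 1.037×10^6 mm⁴
Solid square: I = a⁴/12  ⇒  a = (12I)^(1/4) = (12×1.037×10^6)^(1/4) = 59.4 mm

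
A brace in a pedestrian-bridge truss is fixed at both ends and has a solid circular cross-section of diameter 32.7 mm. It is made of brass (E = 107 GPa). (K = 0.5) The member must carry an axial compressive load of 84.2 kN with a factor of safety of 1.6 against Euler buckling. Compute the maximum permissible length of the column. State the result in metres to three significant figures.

I = πd⁴/64 = π×32.7⁴/64 = 5.613×10^4 mm⁴
I = 5.613×10^-8 m⁴
Required critical load P_cr = n·P = 1.6 × 84.2 = 134.7 kN = 1.347×10^5 N
From P_cr = π²EI/(K·L)²:  L = (1/K)·√(π²EI/P_cr) = (1/0.5)·√(π²×1.07×10^11×5.613×10^-8/1.347×10^5)
L = 1.33 m

L_max ≈ 1.33 m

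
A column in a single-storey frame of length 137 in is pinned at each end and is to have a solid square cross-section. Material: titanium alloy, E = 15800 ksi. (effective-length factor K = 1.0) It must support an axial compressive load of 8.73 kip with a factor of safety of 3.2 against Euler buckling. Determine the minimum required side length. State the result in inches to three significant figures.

Required P_cr = n·P = 3.2 × 8.73 = 27.94 kip
L_e = K·L = 1 × 137 = 137.0 in
Required I = P_cr·L_e²/(π²E) = 2.794×10^4 × 137.0² / (π² × 1.58×10^7) = 3.362 in⁴
Solid square: I = a⁴/12  ⇒  a = (12I)^(1/4) = (12×3.362)^(1/4) = 2.52 in

a ≈ 2.52 in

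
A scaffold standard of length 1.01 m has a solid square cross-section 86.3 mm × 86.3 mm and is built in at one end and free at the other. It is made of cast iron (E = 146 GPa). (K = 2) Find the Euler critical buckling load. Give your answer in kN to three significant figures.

P_cr ≈ 1630 kN

I = a⁴/12 = 86.3⁴/12 = 4.622×10^6 mm⁴
I = 4.622×10^6 mm⁴ = 4.622×10^-6 m⁴
Effective length L_e = K·L = 2 × 1.01 = 2.020 m
P_cr = π²EI / L_e² = π² × 146×10⁹ × 4.622×10^-6 / 2.020² = 1.632×10^6 N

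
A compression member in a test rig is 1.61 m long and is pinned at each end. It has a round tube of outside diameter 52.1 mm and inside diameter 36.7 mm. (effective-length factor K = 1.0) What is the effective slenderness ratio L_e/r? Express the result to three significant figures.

d_o = 52.1 mm, d_i = 36.7 mm
I = π(d_o⁴ − d_i⁴)/64 = π(52.1⁴ − 36.70⁴)/64 = 2.726×10^5 mm⁴
A = 1.074×10^3 mm²;  r_min = √(I/A) = √(2.726×10^5/1.074×10^3) = 15.93 mm
L_e = K·L = 1 × 1.61 m = 1.610 m = 1610.0 mm
λ = L_e / r_min = 1610.0 / 15.93 = 101

λ ≈ 101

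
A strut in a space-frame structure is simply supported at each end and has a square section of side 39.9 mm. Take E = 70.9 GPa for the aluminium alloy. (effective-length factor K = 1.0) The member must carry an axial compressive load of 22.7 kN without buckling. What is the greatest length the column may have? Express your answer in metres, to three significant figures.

L_max ≈ 2.55 m

I = a⁴/12 = 39.9⁴/12 = 2.112×10^5 mm⁴
I = 2.112×10^-7 m⁴
At the buckling limit P_cr = P = 2.270×10^4 N
From P_cr = π²EI/(K·L)²:  L = (1/K)·√(π²EI/P_cr) = (1/1)·√(π²×7.09×10^10×2.112×10^-7/2.270×10^4)
L = 2.55 m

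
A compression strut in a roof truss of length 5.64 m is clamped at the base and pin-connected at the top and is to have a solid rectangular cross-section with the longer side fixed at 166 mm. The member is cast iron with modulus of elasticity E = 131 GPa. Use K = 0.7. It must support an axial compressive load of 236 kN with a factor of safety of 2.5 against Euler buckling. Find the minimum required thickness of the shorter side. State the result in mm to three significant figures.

b ≈ 80.1 mm

Required P_cr = n·P = 2.5 × 236 = 590.0 kN
L_e = K·L = 0.7 × 5.64 = 3.948 m
Required I = P_cr·L_e²/(π²E) = 5.900×10^5 × 3.948² / (π² × 1.31×10^11) = 7.113×10^-6 m⁴
I_req = 7.113×10^6 mm⁴
Rectangle, weak axis: I_min = h·b³/12 with h = 166 mm fixed  ⇒  b = (12I/h)^(1/3) = 80.1 mm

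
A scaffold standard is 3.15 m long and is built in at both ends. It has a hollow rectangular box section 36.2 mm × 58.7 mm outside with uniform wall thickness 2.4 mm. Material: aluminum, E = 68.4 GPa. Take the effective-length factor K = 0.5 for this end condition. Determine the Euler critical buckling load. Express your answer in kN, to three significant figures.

P_cr ≈ 25.3 kN

Inner dimensions: h_i = 58.7 − 2×2.4 = 53.90 mm, b_i = 36.2 − 2×2.4 = 31.40 mm
Weak-axis I_min = (h_o·b_o³ − h_i·b_i³)/12 with b_o = 36.2, b_i = 31.40 mm (shorter outer/inner sides).
I_min = (58.7×36.2³ − 53.90×31.40³)/12 = 9.299×10^4 mm⁴
I = 9.299×10^4 mm⁴ = 9.299×10^-8 m⁴
Effective length L_e = K·L = 0.5 × 3.15 = 1.575 m
P_cr = π²EI / L_e² = π² × 68.4×10⁹ × 9.299×10^-8 / 1.575² = 2.531×10^4 N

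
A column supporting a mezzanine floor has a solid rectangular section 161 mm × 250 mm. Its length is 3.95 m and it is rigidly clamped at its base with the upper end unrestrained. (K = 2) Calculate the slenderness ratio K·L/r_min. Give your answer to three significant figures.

λ ≈ 170

For a rectangle r_min = b/√12 = 161/√12 = 46.48 mm
L_e = K·L = 2 × 3.95 m = 7.900 m = 7900.0 mm
λ = L_e / r_min = 7900.0 / 46.48 = 170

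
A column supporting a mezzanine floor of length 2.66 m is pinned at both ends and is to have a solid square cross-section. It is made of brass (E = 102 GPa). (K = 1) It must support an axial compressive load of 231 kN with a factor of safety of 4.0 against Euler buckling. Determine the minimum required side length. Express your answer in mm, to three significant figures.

a ≈ 94.0 mm

Required P_cr = n·P = 4.0 × 231 = 924.0 kN
L_e = K·L = 1 × 2.66 = 2.660 m
Required I = P_cr·L_e²/(π²E) = 9.240×10^5 × 2.660² / (π² × 1.02×10^11) = 6.494×10^-6 m⁴
I_req = 6.494×10^6 mm⁴
Solid square: I = a⁴/12  ⇒  a = (12I)^(1/4) = (12×6.494×10^6)^(1/4) = 94.0 mm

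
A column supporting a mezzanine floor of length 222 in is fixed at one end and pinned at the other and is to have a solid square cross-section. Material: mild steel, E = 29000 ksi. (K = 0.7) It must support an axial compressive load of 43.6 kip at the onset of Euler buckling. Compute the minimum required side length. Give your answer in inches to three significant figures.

a ≈ 2.58 in

L_e = K·L = 0.7 × 222 = 155.4 in
Required I = P_cr·L_e²/(π²E) = 4.360×10^4 × 155.4² / (π² × 2.90×10^7) = 3.679 in⁴
Solid square: I = a⁴/12  ⇒  a = (12I)^(1/4) = (12×3.679)^(1/4) = 2.58 in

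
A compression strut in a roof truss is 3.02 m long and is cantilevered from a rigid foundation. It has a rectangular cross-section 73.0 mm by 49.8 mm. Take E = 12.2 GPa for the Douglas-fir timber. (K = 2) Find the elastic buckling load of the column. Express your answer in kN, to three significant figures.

Buckling occurs about the weak axis: I_min = h·b³/12 with b = 49.8 mm (the shorter side).
I_min = 73.0×49.8³/12 = 7.513×10^5 mm⁴
I = 7.513×10^5 mm⁴ = 7.513×10^-7 m⁴
Effective length L_e = K·L = 2 × 3.02 = 6.040 m
P_cr = π²EI / L_e² = π² × 12.2×10⁹ × 7.513×10^-7 / 6.040² = 2.480×10^3 N

P_cr ≈ 2.48 kN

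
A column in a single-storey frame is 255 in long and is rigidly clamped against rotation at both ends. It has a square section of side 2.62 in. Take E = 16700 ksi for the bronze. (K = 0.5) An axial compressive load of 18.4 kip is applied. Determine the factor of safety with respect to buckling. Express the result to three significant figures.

I = a⁴/12 = 2.62⁴/12 = 3.927 in⁴
Effective length L_e = K·L = 0.5 × 255 = 127.5 in
P_cr = π²EI / L_e² = π² × 16700×10³ × 3.927 / 127.5² = 3.981×10^4 lb
Factor of safety n = P_cr / P = 39.813 / 18.4 = 2.16

n ≈ 2.16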